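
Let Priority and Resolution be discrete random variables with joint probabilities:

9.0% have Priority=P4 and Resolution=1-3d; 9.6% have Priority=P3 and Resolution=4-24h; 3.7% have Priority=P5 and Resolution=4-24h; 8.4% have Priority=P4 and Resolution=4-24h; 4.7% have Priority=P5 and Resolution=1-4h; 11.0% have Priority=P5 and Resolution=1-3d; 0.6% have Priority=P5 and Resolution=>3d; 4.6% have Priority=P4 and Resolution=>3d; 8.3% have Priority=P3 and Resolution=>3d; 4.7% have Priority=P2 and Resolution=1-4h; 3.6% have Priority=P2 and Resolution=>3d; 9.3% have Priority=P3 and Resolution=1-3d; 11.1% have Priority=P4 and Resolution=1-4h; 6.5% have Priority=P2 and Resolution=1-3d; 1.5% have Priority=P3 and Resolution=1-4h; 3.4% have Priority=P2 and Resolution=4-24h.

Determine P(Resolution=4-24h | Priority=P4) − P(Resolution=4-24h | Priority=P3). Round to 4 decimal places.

P(Priority=P4) = 0.111 + 0.084 + 0.090 + 0.046 = 0.331; P(Resolution=4-24h | Priority=P4) = 0.084/0.331 = 0.25378.
P(Priority=P3) = 0.015 + 0.096 + 0.093 + 0.083 = 0.287; P(Resolution=4-24h | Priority=P3) = 0.096/0.287 = 0.33449.
Difference = -0.0807.

-0.0807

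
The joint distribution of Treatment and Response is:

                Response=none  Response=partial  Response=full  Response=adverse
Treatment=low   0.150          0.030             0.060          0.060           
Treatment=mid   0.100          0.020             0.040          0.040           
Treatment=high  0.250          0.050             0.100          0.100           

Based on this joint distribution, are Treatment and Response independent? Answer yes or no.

yes

Every cell satisfies P(Treatment,Response) = P(Treatment)·P(Response). For instance P(Treatment=mid) = 0.200, P(Response=partial) = 0.100, and 0.200×0.100 = 0.020 matches the joint entry. So Treatment and Response are independent.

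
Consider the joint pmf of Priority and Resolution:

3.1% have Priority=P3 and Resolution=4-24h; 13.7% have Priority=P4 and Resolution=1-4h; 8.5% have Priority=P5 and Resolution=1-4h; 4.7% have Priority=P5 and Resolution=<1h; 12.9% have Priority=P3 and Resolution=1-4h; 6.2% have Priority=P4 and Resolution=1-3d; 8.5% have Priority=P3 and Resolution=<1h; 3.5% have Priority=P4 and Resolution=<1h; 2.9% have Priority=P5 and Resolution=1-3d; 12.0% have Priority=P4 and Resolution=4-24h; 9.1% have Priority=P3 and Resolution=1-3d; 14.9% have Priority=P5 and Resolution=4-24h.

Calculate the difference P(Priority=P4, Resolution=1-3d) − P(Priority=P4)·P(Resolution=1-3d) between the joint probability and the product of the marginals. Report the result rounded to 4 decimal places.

P(Priority=P4) = 0.035 + 0.137 + 0.120 + 0.062 = 0.354.
P(Resolution=1-3d) = 0.091 + 0.062 + 0.029 = 0.182.
P(Priority=P4, Resolution=1-3d) − P(Priority=P4)P(Resolution=1-3d) = 0.062 − 0.354×0.182 = -0.0024.

-0.0024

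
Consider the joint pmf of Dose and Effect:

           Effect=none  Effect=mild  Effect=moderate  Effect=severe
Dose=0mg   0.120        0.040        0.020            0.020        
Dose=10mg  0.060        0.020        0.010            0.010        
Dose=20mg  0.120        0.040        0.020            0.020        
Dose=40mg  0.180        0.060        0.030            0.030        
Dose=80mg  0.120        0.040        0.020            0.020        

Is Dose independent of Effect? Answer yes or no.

Every cell satisfies P(Dose,Effect) = P(Dose)·P(Effect). For instance P(Dose=0mg) = 0.200, P(Effect=mild) = 0.200, and 0.200×0.200 = 0.040 matches the joint entry. So Dose and Effect are independent.

yes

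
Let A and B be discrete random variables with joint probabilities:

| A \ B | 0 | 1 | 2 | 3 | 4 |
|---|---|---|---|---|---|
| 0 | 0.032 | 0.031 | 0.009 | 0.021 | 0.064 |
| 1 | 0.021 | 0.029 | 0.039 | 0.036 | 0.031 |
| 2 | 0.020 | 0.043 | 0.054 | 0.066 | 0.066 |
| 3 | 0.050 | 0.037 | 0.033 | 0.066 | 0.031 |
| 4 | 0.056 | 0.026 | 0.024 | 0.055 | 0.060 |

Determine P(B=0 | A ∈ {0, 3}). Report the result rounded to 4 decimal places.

0.2193

P(A=0) = 0.032 + 0.031 + 0.009 + 0.021 + 0.064 = 0.157.
P(A=3) = 0.050 + 0.037 + 0.033 + 0.066 + 0.031 = 0.217.
P(A ∈ {0, 3}) = 0.157 + 0.217 = 0.374; P(B=0, A ∈ {0, 3}) = 0.032 + 0.050 = 0.082.
P(B=0 | A ∈ {0, 3}) = 0.082/0.374 = 0.2193.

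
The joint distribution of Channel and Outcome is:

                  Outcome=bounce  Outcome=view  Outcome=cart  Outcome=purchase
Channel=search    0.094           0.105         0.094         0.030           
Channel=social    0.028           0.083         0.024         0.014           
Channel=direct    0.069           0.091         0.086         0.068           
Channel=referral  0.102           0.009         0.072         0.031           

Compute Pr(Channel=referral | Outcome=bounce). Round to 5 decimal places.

P(Outcome=bounce) = 0.094 + 0.028 + 0.069 + 0.102 = 0.293.
P(Channel=referral | Outcome=bounce) = 0.102/0.293 = 0.34812.

0.34812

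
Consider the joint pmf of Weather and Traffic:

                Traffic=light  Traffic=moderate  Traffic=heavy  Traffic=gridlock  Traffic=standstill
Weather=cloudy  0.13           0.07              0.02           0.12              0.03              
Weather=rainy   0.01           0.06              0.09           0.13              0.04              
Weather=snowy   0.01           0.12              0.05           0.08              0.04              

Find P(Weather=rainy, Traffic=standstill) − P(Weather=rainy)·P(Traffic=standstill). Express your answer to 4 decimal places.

P(Weather=rainy) = 0.01 + 0.06 + 0.09 + 0.13 + 0.04 = 0.33.
P(Traffic=standstill) = 0.03 + 0.04 + 0.04 = 0.11.
P(Weather=rainy, Traffic=standstill) − P(Weather=rainy)P(Traffic=standstill) = 0.04 − 0.33×0.11 = 0.0037.

0.0037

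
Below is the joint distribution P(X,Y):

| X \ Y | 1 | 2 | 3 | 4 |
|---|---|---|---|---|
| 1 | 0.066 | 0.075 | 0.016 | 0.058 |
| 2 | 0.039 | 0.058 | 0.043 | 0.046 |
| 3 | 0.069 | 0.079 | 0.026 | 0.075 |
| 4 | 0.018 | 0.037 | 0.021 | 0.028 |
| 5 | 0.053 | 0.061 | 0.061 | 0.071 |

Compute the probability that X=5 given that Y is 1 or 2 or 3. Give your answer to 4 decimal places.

P(Y=1) = 0.066 + 0.039 + 0.069 + 0.018 + 0.053 = 0.245.
P(Y=2) = 0.075 + 0.058 + 0.079 + 0.037 + 0.061 = 0.310.
P(Y=3) = 0.016 + 0.043 + 0.026 + 0.021 + 0.061 = 0.167.
P(Y ∈ {1, 2, 3}) = 0.245 + 0.310 + 0.167 = 0.722; P(X=5, Y ∈ {1, 2, 3}) = 0.053 + 0.061 + 0.061 = 0.175.
P(X=5 | Y ∈ {1, 2, 3}) = 0.175/0.722 = 0.2424.

0.2424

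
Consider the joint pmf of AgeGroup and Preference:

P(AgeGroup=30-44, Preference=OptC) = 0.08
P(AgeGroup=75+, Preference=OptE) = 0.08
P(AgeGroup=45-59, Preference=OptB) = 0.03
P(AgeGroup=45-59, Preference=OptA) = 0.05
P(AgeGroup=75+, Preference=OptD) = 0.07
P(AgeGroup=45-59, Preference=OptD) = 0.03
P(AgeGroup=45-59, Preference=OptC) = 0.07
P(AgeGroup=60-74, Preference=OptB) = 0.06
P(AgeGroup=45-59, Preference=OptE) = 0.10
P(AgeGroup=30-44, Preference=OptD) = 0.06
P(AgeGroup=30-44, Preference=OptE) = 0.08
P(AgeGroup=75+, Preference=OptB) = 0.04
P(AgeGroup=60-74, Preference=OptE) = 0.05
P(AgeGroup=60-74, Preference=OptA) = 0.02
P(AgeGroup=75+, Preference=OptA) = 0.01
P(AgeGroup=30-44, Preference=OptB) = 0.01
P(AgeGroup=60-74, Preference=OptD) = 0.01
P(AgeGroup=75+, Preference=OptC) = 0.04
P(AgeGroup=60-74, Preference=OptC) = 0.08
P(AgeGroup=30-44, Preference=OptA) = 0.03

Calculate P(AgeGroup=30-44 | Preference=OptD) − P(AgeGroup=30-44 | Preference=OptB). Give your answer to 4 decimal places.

P(Preference=OptD) = 0.06 + 0.03 + 0.01 + 0.07 = 0.17; P(AgeGroup=30-44 | Preference=OptD) = 0.06/0.17 = 0.35294.
P(Preference=OptB) = 0.01 + 0.03 + 0.06 + 0.04 = 0.14; P(AgeGroup=30-44 | Preference=OptB) = 0.01/0.14 = 0.07143.
Difference = 0.2815.

0.2815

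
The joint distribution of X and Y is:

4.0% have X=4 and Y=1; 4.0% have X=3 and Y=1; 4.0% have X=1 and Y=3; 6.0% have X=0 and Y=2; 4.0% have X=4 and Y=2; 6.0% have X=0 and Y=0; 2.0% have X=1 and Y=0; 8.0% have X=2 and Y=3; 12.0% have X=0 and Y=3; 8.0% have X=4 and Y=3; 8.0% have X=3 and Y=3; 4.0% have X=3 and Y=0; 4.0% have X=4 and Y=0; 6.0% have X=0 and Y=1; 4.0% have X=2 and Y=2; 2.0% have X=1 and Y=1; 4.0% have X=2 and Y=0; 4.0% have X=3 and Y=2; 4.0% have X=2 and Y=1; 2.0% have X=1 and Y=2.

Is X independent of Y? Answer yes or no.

Every cell satisfies P(X,Y) = P(X)·P(Y). For instance P(X=3) = 0.200, P(Y=3) = 0.400, and 0.200×0.400 = 0.080 matches the joint entry. So X and Y are independent.

yes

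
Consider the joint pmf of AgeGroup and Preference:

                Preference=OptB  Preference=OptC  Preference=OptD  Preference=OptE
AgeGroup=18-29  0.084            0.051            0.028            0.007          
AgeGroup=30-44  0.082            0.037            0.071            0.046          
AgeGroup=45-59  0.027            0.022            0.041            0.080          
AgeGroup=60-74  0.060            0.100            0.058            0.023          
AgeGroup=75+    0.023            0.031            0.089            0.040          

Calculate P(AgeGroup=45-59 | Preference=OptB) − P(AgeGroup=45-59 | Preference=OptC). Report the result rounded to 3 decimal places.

0.007

P(Preference=OptB) = 0.084 + 0.082 + 0.027 + 0.060 + 0.023 = 0.276; P(AgeGroup=45-59 | Preference=OptB) = 0.027/0.276 = 0.0978.
P(Preference=OptC) = 0.051 + 0.037 + 0.022 + 0.100 + 0.031 = 0.241; P(AgeGroup=45-59 | Preference=OptC) = 0.022/0.241 = 0.0913.
Difference = 0.007.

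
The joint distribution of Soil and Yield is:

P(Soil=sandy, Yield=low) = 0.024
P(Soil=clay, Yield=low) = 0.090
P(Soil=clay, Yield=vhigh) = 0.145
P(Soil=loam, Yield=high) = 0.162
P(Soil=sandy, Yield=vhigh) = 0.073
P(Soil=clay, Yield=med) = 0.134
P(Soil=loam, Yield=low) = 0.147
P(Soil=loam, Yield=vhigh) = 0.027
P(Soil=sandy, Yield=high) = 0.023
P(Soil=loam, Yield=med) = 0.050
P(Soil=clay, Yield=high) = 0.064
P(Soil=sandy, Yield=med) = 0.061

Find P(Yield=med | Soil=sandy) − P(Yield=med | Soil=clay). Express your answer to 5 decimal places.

P(Soil=sandy) = 0.024 + 0.061 + 0.023 + 0.073 = 0.181; P(Yield=med | Soil=sandy) = 0.061/0.181 = 0.337017.
P(Soil=clay) = 0.090 + 0.134 + 0.064 + 0.145 = 0.433; P(Yield=med | Soil=clay) = 0.134/0.433 = 0.309469.
Difference = 0.02755.

0.02755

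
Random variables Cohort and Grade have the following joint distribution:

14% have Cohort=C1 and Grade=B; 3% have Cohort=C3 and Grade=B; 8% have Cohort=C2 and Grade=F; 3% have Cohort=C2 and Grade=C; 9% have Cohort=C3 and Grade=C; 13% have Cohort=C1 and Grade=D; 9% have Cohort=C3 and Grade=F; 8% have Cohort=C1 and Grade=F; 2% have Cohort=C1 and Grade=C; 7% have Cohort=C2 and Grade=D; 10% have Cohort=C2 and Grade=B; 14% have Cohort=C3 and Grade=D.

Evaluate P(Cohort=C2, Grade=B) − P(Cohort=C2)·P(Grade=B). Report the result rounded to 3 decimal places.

0.024

P(Cohort=C2) = 0.10 + 0.03 + 0.07 + 0.08 = 0.28.
P(Grade=B) = 0.14 + 0.10 + 0.03 = 0.27.
P(Cohort=C2, Grade=B) − P(Cohort=C2)P(Grade=B) = 0.10 − 0.28×0.27 = 0.024.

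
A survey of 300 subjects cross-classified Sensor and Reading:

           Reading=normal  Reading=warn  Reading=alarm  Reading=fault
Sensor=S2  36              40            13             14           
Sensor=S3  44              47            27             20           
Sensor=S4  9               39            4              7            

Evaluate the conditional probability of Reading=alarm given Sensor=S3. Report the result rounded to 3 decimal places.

Total with Sensor=S3: 44 + 47 + 27 + 20 = 138.
P(Reading=alarm | Sensor=S3) = 27/138 = 0.196.

0.196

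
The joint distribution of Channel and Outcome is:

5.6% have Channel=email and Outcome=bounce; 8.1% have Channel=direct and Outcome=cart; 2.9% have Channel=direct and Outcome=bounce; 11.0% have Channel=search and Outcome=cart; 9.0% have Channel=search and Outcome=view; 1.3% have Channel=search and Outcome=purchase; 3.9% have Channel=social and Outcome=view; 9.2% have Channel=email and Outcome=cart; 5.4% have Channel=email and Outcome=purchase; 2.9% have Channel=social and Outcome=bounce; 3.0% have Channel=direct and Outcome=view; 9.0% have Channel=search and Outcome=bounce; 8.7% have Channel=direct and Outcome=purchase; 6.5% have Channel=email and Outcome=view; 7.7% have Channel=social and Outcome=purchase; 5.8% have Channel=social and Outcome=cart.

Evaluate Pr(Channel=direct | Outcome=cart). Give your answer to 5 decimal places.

0.23754

P(Outcome=cart) = 0.092 + 0.110 + 0.058 + 0.081 = 0.341.
P(Channel=direct | Outcome=cart) = 0.081/0.341 = 0.23754.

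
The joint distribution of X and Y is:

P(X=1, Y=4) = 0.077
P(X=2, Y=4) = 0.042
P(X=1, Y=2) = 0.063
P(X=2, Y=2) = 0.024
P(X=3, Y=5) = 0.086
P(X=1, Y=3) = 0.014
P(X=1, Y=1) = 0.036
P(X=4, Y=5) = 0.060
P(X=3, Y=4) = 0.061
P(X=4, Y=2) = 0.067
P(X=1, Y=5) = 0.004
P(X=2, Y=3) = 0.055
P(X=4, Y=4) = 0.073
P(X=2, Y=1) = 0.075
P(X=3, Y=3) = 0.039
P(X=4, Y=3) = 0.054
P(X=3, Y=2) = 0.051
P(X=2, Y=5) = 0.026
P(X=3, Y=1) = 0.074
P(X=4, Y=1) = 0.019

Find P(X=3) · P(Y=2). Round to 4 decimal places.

0.0638

P(X=3) = 0.074 + 0.051 + 0.039 + 0.061 + 0.086 = 0.311.
P(Y=2) = 0.063 + 0.024 + 0.051 + 0.067 = 0.205.
Product: 0.311 × 0.205 = 0.0638.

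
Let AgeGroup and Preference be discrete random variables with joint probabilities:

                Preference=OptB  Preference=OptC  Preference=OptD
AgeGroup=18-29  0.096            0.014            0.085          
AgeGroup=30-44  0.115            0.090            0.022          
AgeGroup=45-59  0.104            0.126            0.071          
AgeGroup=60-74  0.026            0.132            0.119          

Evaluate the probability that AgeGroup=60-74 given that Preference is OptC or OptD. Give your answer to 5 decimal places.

0.38088

P(Preference=OptC) = 0.014 + 0.090 + 0.126 + 0.132 = 0.362.
P(Preference=OptD) = 0.085 + 0.022 + 0.071 + 0.119 = 0.297.
P(Preference ∈ {OptC, OptD}) = 0.362 + 0.297 = 0.659; P(AgeGroup=60-74, Preference ∈ {OptC, OptD}) = 0.132 + 0.119 = 0.251.
P(AgeGroup=60-74 | Preference ∈ {OptC, OptD}) = 0.251/0.659 = 0.38088.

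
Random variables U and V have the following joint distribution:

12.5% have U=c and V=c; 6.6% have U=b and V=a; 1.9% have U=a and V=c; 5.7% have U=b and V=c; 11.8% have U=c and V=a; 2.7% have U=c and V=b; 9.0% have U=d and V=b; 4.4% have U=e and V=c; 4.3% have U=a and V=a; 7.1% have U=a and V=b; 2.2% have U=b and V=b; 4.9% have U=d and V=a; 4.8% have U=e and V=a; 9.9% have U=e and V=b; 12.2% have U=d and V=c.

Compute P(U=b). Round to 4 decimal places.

0.1450

P(U=b) = 0.066 + 0.022 + 0.057 = 0.145.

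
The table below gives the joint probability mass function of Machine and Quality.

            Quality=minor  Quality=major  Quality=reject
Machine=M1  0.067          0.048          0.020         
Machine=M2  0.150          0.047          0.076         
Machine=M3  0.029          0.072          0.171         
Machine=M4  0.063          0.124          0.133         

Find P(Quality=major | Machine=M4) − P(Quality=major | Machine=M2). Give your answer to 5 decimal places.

P(Machine=M4) = 0.063 + 0.124 + 0.133 = 0.320; P(Quality=major | Machine=M4) = 0.124/0.320 = 0.387500.
P(Machine=M2) = 0.150 + 0.047 + 0.076 = 0.273; P(Quality=major | Machine=M2) = 0.047/0.273 = 0.172161.
Difference = 0.21534.

0.21534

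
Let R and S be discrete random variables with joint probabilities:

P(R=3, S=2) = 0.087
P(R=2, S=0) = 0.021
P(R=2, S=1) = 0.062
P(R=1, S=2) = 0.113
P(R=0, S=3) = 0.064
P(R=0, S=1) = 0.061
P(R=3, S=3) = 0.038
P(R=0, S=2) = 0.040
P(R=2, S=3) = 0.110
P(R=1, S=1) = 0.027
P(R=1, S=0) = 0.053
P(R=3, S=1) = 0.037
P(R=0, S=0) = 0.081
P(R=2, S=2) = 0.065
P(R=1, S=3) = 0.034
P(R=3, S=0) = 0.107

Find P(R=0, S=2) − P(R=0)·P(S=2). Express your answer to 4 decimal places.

P(R=0) = 0.081 + 0.061 + 0.040 + 0.064 = 0.246.
P(S=2) = 0.040 + 0.113 + 0.065 + 0.087 = 0.305.
P(R=0, S=2) − P(R=0)P(S=2) = 0.040 − 0.246×0.305 = -0.0350.

-0.0350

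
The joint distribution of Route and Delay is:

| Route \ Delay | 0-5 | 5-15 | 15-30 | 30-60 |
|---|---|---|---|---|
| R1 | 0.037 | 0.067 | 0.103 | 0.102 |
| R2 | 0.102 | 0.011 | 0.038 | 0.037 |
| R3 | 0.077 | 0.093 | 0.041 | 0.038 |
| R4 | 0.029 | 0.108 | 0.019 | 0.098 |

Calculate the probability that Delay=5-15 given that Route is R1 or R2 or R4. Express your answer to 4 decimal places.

P(Route=R1) = 0.037 + 0.067 + 0.103 + 0.102 = 0.309.
P(Route=R2) = 0.102 + 0.011 + 0.038 + 0.037 = 0.188.
P(Route=R4) = 0.029 + 0.108 + 0.019 + 0.098 = 0.254.
P(Route ∈ {R1, R2, R4}) = 0.309 + 0.188 + 0.254 = 0.751; P(Delay=5-15, Route ∈ {R1, R2, R4}) = 0.067 + 0.011 + 0.108 = 0.186.
P(Delay=5-15 | Route ∈ {R1, R2, R4}) = 0.186/0.751 = 0.2477.

0.2477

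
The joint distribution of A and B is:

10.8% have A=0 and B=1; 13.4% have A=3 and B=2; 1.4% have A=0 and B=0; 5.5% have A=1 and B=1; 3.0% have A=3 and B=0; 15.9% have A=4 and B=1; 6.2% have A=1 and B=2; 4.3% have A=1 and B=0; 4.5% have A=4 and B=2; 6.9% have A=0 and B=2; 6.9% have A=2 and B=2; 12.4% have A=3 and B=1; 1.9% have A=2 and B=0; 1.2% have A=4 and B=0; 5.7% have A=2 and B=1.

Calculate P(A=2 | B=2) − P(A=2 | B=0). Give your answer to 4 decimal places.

P(B=2) = 0.069 + 0.062 + 0.069 + 0.134 + 0.045 = 0.379; P(A=2 | B=2) = 0.069/0.379 = 0.18206.
P(B=0) = 0.014 + 0.043 + 0.019 + 0.030 + 0.012 = 0.118; P(A=2 | B=0) = 0.019/0.118 = 0.16102.
Difference = 0.0210.

0.0210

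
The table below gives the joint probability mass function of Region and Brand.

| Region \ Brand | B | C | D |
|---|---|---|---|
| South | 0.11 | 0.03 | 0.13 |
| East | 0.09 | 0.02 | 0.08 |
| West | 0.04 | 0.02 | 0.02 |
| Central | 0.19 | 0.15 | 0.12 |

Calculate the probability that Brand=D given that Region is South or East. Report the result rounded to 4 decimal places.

0.4565

P(Region=South) = 0.11 + 0.03 + 0.13 = 0.27.
P(Region=East) = 0.09 + 0.02 + 0.08 = 0.19.
P(Region ∈ {South, East}) = 0.27 + 0.19 = 0.46; P(Brand=D, Region ∈ {South, East}) = 0.13 + 0.08 = 0.21.
P(Brand=D | Region ∈ {South, East}) = 0.21/0.46 = 0.4565.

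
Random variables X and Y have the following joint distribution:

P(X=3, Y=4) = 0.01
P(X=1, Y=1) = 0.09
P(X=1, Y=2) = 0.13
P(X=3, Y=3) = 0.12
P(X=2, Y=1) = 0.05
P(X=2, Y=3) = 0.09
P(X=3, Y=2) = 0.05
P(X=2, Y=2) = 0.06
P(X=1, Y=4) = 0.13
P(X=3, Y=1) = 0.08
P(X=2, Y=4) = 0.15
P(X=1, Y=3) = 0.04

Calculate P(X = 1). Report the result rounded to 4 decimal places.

P(X=1) = 0.09 + 0.13 + 0.04 + 0.13 = 0.39.

0.3900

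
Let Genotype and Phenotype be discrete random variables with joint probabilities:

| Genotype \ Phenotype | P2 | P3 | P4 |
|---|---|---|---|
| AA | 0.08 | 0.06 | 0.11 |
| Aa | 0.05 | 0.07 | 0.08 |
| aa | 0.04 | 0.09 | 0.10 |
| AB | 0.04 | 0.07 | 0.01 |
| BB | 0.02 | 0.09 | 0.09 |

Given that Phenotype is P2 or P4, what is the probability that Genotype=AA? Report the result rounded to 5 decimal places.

0.30645

P(Phenotype=P2) = 0.08 + 0.05 + 0.04 + 0.04 + 0.02 = 0.23.
P(Phenotype=P4) = 0.11 + 0.08 + 0.10 + 0.01 + 0.09 = 0.39.
P(Phenotype ∈ {P2, P4}) = 0.23 + 0.39 = 0.62; P(Genotype=AA, Phenotype ∈ {P2, P4}) = 0.08 + 0.11 = 0.19.
P(Genotype=AA | Phenotype ∈ {P2, P4}) = 0.19/0.62 = 0.30645.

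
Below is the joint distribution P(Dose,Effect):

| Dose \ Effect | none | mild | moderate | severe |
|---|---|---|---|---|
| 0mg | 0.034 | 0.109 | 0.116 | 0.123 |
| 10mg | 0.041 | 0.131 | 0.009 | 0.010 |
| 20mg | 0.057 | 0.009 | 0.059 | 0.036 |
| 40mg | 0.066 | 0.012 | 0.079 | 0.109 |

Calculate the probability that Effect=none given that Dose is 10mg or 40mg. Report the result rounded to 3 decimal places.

P(Dose=10mg) = 0.041 + 0.131 + 0.009 + 0.010 = 0.191.
P(Dose=40mg) = 0.066 + 0.012 + 0.079 + 0.109 = 0.266.
P(Dose ∈ {10mg, 40mg}) = 0.191 + 0.266 = 0.457; P(Effect=none, Dose ∈ {10mg, 40mg}) = 0.041 + 0.066 = 0.107.
P(Effect=none | Dose ∈ {10mg, 40mg}) = 0.107/0.457 = 0.234.

0.234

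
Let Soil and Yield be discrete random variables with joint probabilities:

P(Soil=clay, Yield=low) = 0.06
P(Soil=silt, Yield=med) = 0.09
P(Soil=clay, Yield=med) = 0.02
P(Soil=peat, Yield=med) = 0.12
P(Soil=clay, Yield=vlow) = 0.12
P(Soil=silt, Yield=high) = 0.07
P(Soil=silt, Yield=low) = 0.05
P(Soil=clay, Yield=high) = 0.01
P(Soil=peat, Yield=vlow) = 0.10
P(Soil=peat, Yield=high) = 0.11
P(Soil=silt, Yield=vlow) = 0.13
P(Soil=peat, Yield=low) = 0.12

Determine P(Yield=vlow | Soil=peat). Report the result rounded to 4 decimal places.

0.2222

P(Soil=peat) = 0.10 + 0.12 + 0.12 + 0.11 = 0.45.
P(Yield=vlow | Soil=peat) = 0.10/0.45 = 0.2222.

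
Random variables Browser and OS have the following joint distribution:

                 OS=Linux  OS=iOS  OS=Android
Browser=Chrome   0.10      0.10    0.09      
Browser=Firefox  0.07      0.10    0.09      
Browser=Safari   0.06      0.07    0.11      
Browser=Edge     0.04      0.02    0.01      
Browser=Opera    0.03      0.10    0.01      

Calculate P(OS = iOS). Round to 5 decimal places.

P(OS=iOS) = 0.10 + 0.10 + 0.07 + 0.02 + 0.10 = 0.39.

0.39000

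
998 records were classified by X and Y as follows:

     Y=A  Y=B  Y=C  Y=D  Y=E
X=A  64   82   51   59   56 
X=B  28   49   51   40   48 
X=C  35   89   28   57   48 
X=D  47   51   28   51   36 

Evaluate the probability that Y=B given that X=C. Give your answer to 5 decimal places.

Total with X=C: 35 + 89 + 28 + 57 + 48 = 257.
P(Y=B | X=C) = 89/257 = 0.34630.

0.34630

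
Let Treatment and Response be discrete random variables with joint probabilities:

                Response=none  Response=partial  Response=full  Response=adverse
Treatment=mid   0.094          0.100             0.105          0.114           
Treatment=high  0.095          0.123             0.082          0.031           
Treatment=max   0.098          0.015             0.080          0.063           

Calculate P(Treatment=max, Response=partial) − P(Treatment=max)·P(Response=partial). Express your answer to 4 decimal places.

-0.0459

P(Treatment=max) = 0.098 + 0.015 + 0.080 + 0.063 = 0.256.
P(Response=partial) = 0.100 + 0.123 + 0.015 = 0.238.
P(Treatment=max, Response=partial) − P(Treatment=max)P(Response=partial) = 0.015 − 0.256×0.238 = -0.0459.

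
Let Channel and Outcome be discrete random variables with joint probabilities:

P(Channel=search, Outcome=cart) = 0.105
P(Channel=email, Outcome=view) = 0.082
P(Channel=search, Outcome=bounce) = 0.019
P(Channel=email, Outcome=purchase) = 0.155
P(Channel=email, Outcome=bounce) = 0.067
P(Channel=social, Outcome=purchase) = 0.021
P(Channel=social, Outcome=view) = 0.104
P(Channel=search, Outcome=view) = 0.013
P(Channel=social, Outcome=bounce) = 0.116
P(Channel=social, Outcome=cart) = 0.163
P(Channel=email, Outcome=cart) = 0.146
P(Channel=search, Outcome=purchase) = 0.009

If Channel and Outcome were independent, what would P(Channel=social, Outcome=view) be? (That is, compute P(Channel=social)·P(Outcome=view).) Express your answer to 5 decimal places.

0.08040

P(Channel=social) = 0.116 + 0.104 + 0.163 + 0.021 = 0.404.
P(Outcome=view) = 0.082 + 0.013 + 0.104 = 0.199.
Product: 0.404 × 0.199 = 0.08040.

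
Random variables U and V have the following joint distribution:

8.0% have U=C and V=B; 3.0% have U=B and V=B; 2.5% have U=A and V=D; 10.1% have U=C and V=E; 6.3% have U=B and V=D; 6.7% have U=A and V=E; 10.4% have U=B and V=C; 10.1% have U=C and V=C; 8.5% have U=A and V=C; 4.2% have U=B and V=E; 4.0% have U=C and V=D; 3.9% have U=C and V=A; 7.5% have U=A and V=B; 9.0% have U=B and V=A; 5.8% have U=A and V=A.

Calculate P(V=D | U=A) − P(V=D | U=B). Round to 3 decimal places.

P(U=A) = 0.058 + 0.075 + 0.085 + 0.025 + 0.067 = 0.310; P(V=D | U=A) = 0.025/0.310 = 0.0806.
P(U=B) = 0.090 + 0.030 + 0.104 + 0.063 + 0.042 = 0.329; P(V=D | U=B) = 0.063/0.329 = 0.1915.
Difference = -0.111.

-0.111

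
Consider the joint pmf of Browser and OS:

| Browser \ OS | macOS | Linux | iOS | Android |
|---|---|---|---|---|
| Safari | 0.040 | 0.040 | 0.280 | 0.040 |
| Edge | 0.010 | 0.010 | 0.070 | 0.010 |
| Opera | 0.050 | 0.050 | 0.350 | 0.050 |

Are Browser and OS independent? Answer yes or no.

Every cell satisfies P(Browser,OS) = P(Browser)·P(OS). For instance P(Browser=Safari) = 0.400, P(OS=Linux) = 0.100, and 0.400×0.100 = 0.040 matches the joint entry. So Browser and OS are independent.

yes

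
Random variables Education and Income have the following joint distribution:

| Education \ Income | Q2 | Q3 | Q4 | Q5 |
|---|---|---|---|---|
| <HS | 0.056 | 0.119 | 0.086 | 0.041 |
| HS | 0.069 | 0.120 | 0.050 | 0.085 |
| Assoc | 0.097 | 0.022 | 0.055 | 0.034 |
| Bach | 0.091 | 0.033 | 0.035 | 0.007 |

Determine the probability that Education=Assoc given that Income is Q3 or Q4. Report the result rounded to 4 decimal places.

0.1481

P(Income=Q3) = 0.119 + 0.120 + 0.022 + 0.033 = 0.294.
P(Income=Q4) = 0.086 + 0.050 + 0.055 + 0.035 = 0.226.
P(Income ∈ {Q3, Q4}) = 0.294 + 0.226 = 0.520; P(Education=Assoc, Income ∈ {Q3, Q4}) = 0.022 + 0.055 = 0.077.
P(Education=Assoc | Income ∈ {Q3, Q4}) = 0.077/0.520 = 0.1481.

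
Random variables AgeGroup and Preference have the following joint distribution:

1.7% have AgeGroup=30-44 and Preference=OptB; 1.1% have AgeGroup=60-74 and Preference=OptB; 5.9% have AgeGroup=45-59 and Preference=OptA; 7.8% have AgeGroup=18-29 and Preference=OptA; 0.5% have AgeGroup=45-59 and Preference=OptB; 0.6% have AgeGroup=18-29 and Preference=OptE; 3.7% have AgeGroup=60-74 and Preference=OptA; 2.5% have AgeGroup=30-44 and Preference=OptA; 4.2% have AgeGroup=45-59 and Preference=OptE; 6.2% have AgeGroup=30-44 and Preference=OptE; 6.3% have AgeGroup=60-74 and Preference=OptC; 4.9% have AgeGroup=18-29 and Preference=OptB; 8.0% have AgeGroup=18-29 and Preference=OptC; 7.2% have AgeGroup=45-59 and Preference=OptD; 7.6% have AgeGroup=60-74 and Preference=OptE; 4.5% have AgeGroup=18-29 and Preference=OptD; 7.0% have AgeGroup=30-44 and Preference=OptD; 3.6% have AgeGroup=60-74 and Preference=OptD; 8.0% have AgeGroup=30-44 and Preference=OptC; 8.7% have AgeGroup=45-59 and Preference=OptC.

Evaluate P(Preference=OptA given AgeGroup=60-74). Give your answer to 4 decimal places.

0.1659

P(AgeGroup=60-74) = 0.037 + 0.011 + 0.063 + 0.036 + 0.076 = 0.223.
P(Preference=OptA | AgeGroup=60-74) = 0.037/0.223 = 0.1659.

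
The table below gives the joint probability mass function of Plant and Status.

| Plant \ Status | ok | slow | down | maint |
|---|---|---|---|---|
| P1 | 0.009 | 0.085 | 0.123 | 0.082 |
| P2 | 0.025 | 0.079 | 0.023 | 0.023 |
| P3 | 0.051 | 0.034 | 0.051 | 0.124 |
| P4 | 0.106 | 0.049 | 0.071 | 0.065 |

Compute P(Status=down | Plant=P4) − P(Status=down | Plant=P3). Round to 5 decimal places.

0.04783

P(Plant=P4) = 0.106 + 0.049 + 0.071 + 0.065 = 0.291; P(Status=down | Plant=P4) = 0.071/0.291 = 0.243986.
P(Plant=P3) = 0.051 + 0.034 + 0.051 + 0.124 = 0.260; P(Status=down | Plant=P3) = 0.051/0.260 = 0.196154.
Difference = 0.04783.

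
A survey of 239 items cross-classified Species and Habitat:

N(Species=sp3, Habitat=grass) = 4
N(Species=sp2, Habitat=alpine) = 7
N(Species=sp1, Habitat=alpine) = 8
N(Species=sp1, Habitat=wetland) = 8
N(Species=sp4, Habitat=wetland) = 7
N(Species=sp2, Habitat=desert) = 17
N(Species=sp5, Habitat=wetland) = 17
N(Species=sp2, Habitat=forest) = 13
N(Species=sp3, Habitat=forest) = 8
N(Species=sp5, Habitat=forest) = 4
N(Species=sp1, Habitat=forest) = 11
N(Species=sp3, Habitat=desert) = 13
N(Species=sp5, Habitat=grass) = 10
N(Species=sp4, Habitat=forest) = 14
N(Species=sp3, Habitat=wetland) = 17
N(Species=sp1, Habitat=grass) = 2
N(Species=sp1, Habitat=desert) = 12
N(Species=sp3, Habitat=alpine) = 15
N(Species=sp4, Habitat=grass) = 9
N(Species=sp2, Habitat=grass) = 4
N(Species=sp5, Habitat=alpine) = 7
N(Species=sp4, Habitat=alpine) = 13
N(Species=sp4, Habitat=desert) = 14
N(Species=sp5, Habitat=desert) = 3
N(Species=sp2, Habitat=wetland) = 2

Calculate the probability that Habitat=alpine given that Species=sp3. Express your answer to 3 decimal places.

0.263

Total with Species=sp3: 8 + 4 + 17 + 13 + 15 = 57.
P(Habitat=alpine | Species=sp3) = 15/57 = 0.263.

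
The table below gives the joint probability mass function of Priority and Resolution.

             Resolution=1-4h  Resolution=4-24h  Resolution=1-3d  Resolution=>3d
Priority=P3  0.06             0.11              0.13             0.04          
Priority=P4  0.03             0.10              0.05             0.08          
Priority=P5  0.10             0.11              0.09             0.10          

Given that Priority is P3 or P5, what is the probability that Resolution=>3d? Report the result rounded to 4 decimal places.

P(Priority=P3) = 0.06 + 0.11 + 0.13 + 0.04 = 0.34.
P(Priority=P5) = 0.10 + 0.11 + 0.09 + 0.10 = 0.40.
P(Priority ∈ {P3, P5}) = 0.34 + 0.40 = 0.74; P(Resolution=>3d, Priority ∈ {P3, P5}) = 0.04 + 0.10 = 0.14.
P(Resolution=>3d | Priority ∈ {P3, P5}) = 0.14/0.74 = 0.1892.

0.1892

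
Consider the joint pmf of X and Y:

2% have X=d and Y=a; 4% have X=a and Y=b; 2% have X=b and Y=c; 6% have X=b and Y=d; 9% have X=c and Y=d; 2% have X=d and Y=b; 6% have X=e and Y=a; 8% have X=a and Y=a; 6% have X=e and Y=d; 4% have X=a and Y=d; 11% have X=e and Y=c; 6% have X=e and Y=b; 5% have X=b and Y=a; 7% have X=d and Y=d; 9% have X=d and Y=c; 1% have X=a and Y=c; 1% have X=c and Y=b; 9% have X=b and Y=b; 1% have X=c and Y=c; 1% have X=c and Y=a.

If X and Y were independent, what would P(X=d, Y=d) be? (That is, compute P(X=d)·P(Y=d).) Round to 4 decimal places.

P(X=d) = 0.02 + 0.02 + 0.09 + 0.07 = 0.20.
P(Y=d) = 0.04 + 0.06 + 0.09 + 0.07 + 0.06 = 0.32.
Product: 0.20 × 0.32 = 0.0640.

0.0640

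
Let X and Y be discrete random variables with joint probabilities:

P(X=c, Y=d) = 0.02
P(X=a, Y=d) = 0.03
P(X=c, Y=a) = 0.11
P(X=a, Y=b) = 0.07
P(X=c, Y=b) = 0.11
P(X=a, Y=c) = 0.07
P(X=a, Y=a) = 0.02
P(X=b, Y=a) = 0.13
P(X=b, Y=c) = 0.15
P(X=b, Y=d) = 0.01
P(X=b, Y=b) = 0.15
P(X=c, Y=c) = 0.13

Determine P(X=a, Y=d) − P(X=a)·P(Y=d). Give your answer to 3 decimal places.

P(X=a) = 0.02 + 0.07 + 0.07 + 0.03 = 0.19.
P(Y=d) = 0.03 + 0.01 + 0.02 = 0.06.
P(X=a, Y=d) − P(X=a)P(Y=d) = 0.03 − 0.19×0.06 = 0.019.

0.019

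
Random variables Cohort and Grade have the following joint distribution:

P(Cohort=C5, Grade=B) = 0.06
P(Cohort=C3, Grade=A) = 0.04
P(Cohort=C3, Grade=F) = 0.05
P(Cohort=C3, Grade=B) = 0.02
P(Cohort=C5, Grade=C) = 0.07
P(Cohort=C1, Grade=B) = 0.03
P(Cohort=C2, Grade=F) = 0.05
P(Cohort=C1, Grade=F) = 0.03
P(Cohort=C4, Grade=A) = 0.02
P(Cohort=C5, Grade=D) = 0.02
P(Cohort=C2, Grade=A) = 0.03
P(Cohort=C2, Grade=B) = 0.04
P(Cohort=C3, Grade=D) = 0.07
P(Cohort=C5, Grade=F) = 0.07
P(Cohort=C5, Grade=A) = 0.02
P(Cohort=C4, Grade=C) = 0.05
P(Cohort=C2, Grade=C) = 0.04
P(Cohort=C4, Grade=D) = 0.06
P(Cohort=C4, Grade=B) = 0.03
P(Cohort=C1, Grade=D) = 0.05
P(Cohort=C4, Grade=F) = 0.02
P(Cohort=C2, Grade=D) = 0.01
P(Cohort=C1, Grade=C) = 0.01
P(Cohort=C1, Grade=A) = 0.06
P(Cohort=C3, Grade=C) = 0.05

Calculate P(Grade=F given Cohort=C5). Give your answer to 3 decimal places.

P(Cohort=C5) = 0.02 + 0.06 + 0.07 + 0.02 + 0.07 = 0.24.
P(Grade=F | Cohort=C5) = 0.07/0.24 = 0.292.

0.292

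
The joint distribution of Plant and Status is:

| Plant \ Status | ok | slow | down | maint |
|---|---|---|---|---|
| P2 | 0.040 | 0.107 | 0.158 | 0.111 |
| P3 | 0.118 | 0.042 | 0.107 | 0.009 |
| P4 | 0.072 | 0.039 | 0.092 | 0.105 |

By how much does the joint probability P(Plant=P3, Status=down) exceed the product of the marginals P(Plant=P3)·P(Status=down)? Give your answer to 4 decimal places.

0.0085

P(Plant=P3) = 0.118 + 0.042 + 0.107 + 0.009 = 0.276.
P(Status=down) = 0.158 + 0.107 + 0.092 = 0.357.
P(Plant=P3, Status=down) − P(Plant=P3)P(Status=down) = 0.107 − 0.276×0.357 = 0.0085.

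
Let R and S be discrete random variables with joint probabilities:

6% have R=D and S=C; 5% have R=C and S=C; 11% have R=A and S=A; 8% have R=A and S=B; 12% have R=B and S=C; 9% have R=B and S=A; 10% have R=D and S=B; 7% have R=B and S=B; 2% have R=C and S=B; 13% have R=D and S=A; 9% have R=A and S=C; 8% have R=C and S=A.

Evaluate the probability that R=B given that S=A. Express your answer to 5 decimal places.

0.21951

P(S=A) = 0.11 + 0.09 + 0.08 + 0.13 = 0.41.
P(R=B | S=A) = 0.09/0.41 = 0.21951.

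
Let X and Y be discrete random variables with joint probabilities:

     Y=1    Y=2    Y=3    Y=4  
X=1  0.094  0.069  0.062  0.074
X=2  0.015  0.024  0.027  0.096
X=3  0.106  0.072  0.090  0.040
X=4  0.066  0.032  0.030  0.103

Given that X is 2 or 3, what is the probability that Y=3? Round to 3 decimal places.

0.249

P(X=2) = 0.015 + 0.024 + 0.027 + 0.096 = 0.162.
P(X=3) = 0.106 + 0.072 + 0.090 + 0.040 = 0.308.
P(X ∈ {2, 3}) = 0.162 + 0.308 = 0.470; P(Y=3, X ∈ {2, 3}) = 0.027 + 0.090 = 0.117.
P(Y=3 | X ∈ {2, 3}) = 0.117/0.470 = 0.249.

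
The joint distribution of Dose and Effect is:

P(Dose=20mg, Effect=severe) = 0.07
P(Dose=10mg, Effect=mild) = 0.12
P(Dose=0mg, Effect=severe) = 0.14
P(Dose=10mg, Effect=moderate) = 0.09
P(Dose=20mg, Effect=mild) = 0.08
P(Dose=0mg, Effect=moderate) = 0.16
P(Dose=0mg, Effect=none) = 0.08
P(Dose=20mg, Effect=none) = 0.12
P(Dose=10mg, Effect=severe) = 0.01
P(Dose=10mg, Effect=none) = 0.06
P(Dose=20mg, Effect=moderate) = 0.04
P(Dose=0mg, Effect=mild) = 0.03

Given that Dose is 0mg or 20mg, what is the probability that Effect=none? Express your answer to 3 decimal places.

0.278

P(Dose=0mg) = 0.08 + 0.03 + 0.16 + 0.14 = 0.41.
P(Dose=20mg) = 0.12 + 0.08 + 0.04 + 0.07 = 0.31.
P(Dose ∈ {0mg, 20mg}) = 0.41 + 0.31 = 0.72; P(Effect=none, Dose ∈ {0mg, 20mg}) = 0.08 + 0.12 = 0.20.
P(Effect=none | Dose ∈ {0mg, 20mg}) = 0.20/0.72 = 0.278.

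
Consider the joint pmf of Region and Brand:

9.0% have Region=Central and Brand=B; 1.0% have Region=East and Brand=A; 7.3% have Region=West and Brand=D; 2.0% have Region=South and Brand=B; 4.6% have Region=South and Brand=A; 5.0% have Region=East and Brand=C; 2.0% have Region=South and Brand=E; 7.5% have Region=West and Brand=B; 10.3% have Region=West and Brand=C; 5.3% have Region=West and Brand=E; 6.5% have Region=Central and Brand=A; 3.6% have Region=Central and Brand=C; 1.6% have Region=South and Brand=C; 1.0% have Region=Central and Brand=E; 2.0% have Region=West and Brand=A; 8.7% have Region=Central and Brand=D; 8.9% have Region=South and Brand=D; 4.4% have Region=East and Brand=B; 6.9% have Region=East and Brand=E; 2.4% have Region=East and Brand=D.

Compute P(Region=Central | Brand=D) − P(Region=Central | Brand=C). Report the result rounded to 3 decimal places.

0.143

P(Brand=D) = 0.089 + 0.024 + 0.073 + 0.087 = 0.273; P(Region=Central | Brand=D) = 0.087/0.273 = 0.3187.
P(Brand=C) = 0.016 + 0.050 + 0.103 + 0.036 = 0.205; P(Region=Central | Brand=C) = 0.036/0.205 = 0.1756.
Difference = 0.143.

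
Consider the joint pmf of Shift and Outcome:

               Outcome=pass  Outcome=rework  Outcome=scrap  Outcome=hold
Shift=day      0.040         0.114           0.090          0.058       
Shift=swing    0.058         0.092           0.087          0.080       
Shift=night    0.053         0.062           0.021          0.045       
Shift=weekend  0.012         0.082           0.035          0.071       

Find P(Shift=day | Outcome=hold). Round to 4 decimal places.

0.2283

P(Outcome=hold) = 0.058 + 0.080 + 0.045 + 0.071 = 0.254.
P(Shift=day | Outcome=hold) = 0.058/0.254 = 0.2283.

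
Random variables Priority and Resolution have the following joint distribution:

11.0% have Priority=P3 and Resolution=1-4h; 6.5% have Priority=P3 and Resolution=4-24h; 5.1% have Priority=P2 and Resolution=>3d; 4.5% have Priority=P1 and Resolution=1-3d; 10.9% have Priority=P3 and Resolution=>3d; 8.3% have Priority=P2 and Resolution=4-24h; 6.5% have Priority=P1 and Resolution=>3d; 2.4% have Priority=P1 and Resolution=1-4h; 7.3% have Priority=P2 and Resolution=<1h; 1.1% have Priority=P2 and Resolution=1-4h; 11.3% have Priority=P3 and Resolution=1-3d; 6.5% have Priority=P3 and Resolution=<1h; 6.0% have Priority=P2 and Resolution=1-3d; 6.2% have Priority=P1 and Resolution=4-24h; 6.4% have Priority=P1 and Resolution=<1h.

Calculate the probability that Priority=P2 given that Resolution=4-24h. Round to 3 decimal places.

P(Resolution=4-24h) = 0.062 + 0.083 + 0.065 = 0.210.
P(Priority=P2 | Resolution=4-24h) = 0.083/0.210 = 0.395.

0.395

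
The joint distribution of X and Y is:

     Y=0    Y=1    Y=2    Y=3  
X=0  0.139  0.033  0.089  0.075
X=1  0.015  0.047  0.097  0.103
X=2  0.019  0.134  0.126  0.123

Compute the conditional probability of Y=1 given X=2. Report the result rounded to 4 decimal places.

0.3333

P(X=2) = 0.019 + 0.134 + 0.126 + 0.123 = 0.402.
P(Y=1 | X=2) = 0.134/0.402 = 0.3333.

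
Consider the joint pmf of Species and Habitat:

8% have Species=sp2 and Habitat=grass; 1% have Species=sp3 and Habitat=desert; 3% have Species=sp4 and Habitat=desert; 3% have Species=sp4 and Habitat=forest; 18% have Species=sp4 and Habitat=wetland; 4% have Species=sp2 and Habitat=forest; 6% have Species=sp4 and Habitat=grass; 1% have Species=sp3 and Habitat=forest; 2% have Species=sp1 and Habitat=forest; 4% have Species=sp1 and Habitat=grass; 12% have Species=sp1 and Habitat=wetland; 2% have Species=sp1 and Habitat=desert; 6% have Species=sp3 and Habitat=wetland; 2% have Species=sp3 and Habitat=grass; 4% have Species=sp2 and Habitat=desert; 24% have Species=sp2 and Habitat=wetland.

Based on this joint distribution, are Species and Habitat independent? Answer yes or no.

Every cell satisfies P(Species,Habitat) = P(Species)·P(Habitat). For instance P(Species=sp2) = 0.40, P(Habitat=desert) = 0.10, and 0.40×0.10 = 0.04 matches the joint entry. So Species and Habitat are independent.

yes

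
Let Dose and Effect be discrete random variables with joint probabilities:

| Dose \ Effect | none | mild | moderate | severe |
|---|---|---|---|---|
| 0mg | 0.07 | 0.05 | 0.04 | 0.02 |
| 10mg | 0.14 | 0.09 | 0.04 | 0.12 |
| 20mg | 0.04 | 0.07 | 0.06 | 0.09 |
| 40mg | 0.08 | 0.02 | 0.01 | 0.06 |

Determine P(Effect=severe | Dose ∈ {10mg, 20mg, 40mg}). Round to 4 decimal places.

0.3293

P(Dose=10mg) = 0.14 + 0.09 + 0.04 + 0.12 = 0.39.
P(Dose=20mg) = 0.04 + 0.07 + 0.06 + 0.09 = 0.26.
P(Dose=40mg) = 0.08 + 0.02 + 0.01 + 0.06 = 0.17.
P(Dose ∈ {10mg, 20mg, 40mg}) = 0.39 + 0.26 + 0.17 = 0.82; P(Effect=severe, Dose ∈ {10mg, 20mg, 40mg}) = 0.12 + 0.09 + 0.06 = 0.27.
P(Effect=severe | Dose ∈ {10mg, 20mg, 40mg}) = 0.27/0.82 = 0.3293.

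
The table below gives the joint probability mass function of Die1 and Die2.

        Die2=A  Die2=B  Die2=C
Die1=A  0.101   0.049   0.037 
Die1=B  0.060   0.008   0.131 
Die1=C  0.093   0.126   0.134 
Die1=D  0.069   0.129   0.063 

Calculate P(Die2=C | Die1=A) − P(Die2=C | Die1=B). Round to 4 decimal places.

-0.4604

P(Die1=A) = 0.101 + 0.049 + 0.037 = 0.187; P(Die2=C | Die1=A) = 0.037/0.187 = 0.19786.
P(Die1=B) = 0.060 + 0.008 + 0.131 = 0.199; P(Die2=C | Die1=B) = 0.131/0.199 = 0.65829.
Difference = -0.4604.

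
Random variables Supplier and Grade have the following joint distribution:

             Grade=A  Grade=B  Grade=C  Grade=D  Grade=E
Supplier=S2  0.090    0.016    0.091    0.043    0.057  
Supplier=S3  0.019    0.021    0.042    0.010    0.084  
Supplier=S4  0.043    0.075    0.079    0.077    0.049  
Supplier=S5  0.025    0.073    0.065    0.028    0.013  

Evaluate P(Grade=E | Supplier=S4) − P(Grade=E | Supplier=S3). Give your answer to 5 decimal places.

P(Supplier=S4) = 0.043 + 0.075 + 0.079 + 0.077 + 0.049 = 0.323; P(Grade=E | Supplier=S4) = 0.049/0.323 = 0.151703.
P(Supplier=S3) = 0.019 + 0.021 + 0.042 + 0.010 + 0.084 = 0.176; P(Grade=E | Supplier=S3) = 0.084/0.176 = 0.477273.
Difference = -0.32557.

-0.32557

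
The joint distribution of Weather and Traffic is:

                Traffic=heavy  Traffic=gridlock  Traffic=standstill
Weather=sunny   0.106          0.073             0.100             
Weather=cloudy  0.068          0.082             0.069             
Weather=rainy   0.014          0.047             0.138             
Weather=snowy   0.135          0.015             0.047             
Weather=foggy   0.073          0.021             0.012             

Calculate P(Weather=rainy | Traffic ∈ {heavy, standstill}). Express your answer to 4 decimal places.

0.1995

P(Traffic=heavy) = 0.106 + 0.068 + 0.014 + 0.135 + 0.073 = 0.396.
P(Traffic=standstill) = 0.100 + 0.069 + 0.138 + 0.047 + 0.012 = 0.366.
P(Traffic ∈ {heavy, standstill}) = 0.396 + 0.366 = 0.762; P(Weather=rainy, Traffic ∈ {heavy, standstill}) = 0.014 + 0.138 = 0.152.
P(Weather=rainy | Traffic ∈ {heavy, standstill}) = 0.152/0.762 = 0.1995.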